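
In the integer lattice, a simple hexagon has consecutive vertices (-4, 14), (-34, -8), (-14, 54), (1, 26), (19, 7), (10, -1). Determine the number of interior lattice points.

Using the shoelace formula, 2A = |[(-4)·(-8) − (-34)·14] + [(-34)·54 − (-14)·(-8)] + [(-14)·26 − 1·54] + [1·7 − 19·26] + [19·(-1) − 10·7] + [10·14 − (-4)·(-1)]| = 2298, so the area is 1149.
The number of boundary lattice points is Σ gcd(|Δx|,|Δy|) = gcd(30,22) + gcd(20,62) + gcd(15,28) + gcd(18,19) + gcd(9,8) + gcd(14,15) = 2+2+1+1+1+1 = 8.
By Pick's theorem A = I + B/2 − 1, so I = 1149 − 8/2 + 1 = 1146.

1146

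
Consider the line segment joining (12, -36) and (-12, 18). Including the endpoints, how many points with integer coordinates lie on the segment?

7

The number of lattice points on a segment between lattice points is gcd(|Δx|,|Δy|) + 1 = gcd(24,54) + 1 = 6 + 1 = 7.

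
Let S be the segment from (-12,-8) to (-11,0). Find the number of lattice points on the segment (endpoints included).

The number of lattice points on a segment between lattice points is gcd(|Δx|,|Δy|) + 1 = gcd(1,8) + 1 = 1 + 1 = 2.

2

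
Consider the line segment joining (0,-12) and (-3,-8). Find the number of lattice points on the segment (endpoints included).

The number of lattice points on a segment between lattice points is gcd(|Δx|,|Δy|) + 1 = gcd(3,4) + 1 = 1 + 1 = 2.

2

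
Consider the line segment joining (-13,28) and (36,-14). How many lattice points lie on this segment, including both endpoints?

8

The number of lattice points on a segment between lattice points is gcd(|Δx|,|Δy|) + 1 = gcd(49,42) + 1 = 7 + 1 = 8.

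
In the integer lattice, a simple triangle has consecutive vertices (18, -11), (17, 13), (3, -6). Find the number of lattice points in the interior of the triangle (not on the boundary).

175

The shoelace formula gives twice the area as |(18·13 − 17·(-11)) + (17·(-6) − 3·13) + (3·(-11) − 18·(-6))| = 355, so the area is 355/2.
The number of boundary lattice points is Σ gcd(|Δx|,|Δy|) = gcd(1,24) + gcd(14,19) + gcd(15,5) = 1+1+5 = 7.
By Pick's theorem A = I + B/2 − 1, so I = 355/2 − 7/2 + 1 = 175.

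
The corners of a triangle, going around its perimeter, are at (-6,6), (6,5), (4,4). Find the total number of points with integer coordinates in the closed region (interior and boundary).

10

Using the shoelace formula, 2A = |[(-6)·5 − 6·6] + [6·4 − 4·5] + [4·6 − (-6)·4]| = 14, so the area is 7.
Along each edge there are gcd(|Δx|,|Δy|)+1 lattice points, so counting each shared vertex once the boundary has gcd(12,1) + gcd(2,1) + gcd(10,2) = 1+1+2 = 4.
Pick's theorem gives I = A − B/2 + 1 = 7 − 4/2 + 1 = 6, so the closed region contains I + B = 6 + 4 = 10 lattice points.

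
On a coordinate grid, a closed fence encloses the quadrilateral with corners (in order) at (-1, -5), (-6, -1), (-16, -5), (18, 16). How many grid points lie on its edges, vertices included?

The number of boundary lattice points is Σ gcd(|Δx|,|Δy|) = gcd(5,4) + gcd(10,4) + gcd(34,21) + gcd(19,21) = 1+2+1+1 = 5.

5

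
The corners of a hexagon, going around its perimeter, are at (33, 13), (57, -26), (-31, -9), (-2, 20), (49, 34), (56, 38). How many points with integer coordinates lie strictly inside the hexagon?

2569

By the shoelace formula, twice the signed area is |(33·(-26) − 57·13) + (57·(-9) − (-31)·(-26)) + ((-31)·20 − (-2)·(-9)) + ((-2)·34 − 49·20) + (49·38 − 56·34) + (56·13 − 33·38)| = 5172, so the area is 2586.
Summing gcd(|Δx|,|Δy|) over the edges gives the boundary count: gcd(24,39) + gcd(88,17) + gcd(29,29) + gcd(51,14) + gcd(7,4) + gcd(23,25) = 3+1+29+1+1+1 = 36.
By Pick's theorem A = I + B/2 − 1, so I = 2586 − 36/2 + 1 = 2569.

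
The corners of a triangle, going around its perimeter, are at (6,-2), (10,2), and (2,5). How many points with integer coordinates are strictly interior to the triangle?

20

The shoelace formula gives twice the area as |(6·2 − 10·(-2)) + (10·5 − 2·2) + (2·(-2) − 6·5)| = 44, so the area is 22.
Along each edge there are gcd(|Δx|,|Δy|)+1 lattice points, so counting each shared vertex once the boundary has gcd(4,4) + gcd(8,3) + gcd(4,7) = 4+1+1 = 6.
By Pick's theorem A = I + B/2 − 1, so I = 22 − 6/2 + 1 = 20.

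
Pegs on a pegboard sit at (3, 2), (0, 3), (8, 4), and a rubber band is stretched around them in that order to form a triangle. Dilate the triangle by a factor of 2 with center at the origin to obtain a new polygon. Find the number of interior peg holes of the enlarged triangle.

20

Using the shoelace formula, 2A = |(3·3 − 0·2) + (0·4 − 8·3) + (8·2 − 3·4)| = 11, so the area is 11/2.
Summing gcd(|Δx|,|Δy|) over the edges gives the boundary count: gcd(3,1) + gcd(8,1) + gcd(5,2) = 1+1+1 = 3.
Scaling by 2 multiplies the area by 2² = 4 (so the new area is 22) and multiplies the boundary lattice-point count by 2, giving 6.
By Pick's theorem, the interior count of the dilated polygon is 22 − 6/2 + 1 = 20.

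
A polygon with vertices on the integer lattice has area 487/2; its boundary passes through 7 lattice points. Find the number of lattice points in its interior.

241

From Pick's theorem, I = A − B/2 + 1 = 487/2 − 7/2 + 1 = 241.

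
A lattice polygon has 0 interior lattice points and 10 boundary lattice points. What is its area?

4

Pick's theorem states A = I + B/2 − 1, so A = 0 + 10/2 − 1 = 4.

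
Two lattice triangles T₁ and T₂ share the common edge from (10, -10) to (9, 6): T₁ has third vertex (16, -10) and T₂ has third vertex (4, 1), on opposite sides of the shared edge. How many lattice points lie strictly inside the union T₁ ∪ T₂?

85

The union is the simple quadrilateral with vertices (10, -10), (16, -10), (9, 6), (4, 1) in order.
The shoelace formula gives twice the area as |[10·(-10) − 16·(-10)] + [16·6 − 9·(-10)] + [9·1 − 4·6] + [4·(-10) − 10·1]| = 181, so the area is 181/2.
Along each edge there are gcd(|Δx|,|Δy|)+1 lattice points, so counting each shared vertex once the boundary has gcd(6,0) + gcd(7,16) + gcd(5,5) + gcd(6,11) = 6+1+5+1 = 13.
By Pick's theorem I = A − B/2 + 1 = 181/2 − 13/2 + 1 = 85.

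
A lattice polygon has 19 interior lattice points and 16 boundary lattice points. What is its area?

Pick's theorem states A = I + B/2 − 1, so A = 19 + 16/2 − 1 = 26.

26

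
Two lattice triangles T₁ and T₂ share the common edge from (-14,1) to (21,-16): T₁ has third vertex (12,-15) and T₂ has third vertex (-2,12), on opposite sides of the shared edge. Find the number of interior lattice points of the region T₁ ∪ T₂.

352

The union is the simple quadrilateral with vertices (-14,1), (12,-15), (21,-16), (-2,12) in order.
The shoelace formula gives twice the area as |((-14)·(-15) − 12·1) + (12·(-16) − 21·(-15)) + (21·12 − (-2)·(-16)) + ((-2)·1 − (-14)·12)| = 707, so the area is 353.5.
The number of boundary lattice points is Σ gcd(|Δx|,|Δy|) = gcd(26,16) + gcd(9,1) + gcd(23,28) + gcd(12,11) = 2+1+1+1 = 5.
By Pick's theorem I = A − B/2 + 1 = 353.5 − 5/2 + 1 = 352.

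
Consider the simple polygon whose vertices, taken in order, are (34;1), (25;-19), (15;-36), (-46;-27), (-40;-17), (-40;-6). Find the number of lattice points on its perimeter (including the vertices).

Summing gcd(|Δx|,|Δy|) over the edges gives the boundary count: gcd(9,20) + gcd(10,17) + gcd(61,9) + gcd(6,10) + gcd(0,11) + gcd(74,7) = 1+1+1+2+11+1 = 17.

17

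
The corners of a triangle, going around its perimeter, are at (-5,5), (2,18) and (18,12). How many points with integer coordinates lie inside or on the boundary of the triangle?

By the shoelace formula, twice the signed area is |((-5)·18 − 2·5) + (2·12 − 18·18) + (18·5 − (-5)·12)| = 250, so the area is 125.
The number of boundary lattice points is Σ gcd(|Δx|,|Δy|) = gcd(7,13) + gcd(16,6) + gcd(23,7) = 1+2+1 = 4.
Pick's theorem gives I = A − B/2 + 1 = 125 − 4/2 + 1 = 124, so the closed region contains I + B = 124 + 4 = 128 lattice points.

128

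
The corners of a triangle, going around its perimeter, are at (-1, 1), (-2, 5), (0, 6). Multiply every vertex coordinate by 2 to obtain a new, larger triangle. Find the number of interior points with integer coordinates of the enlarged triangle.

16

The shoelace formula gives twice the area as |[(-1)·5 − (-2)·1] + [(-2)·6 − 0·5] + [0·1 − (-1)·6]| = 9, so the area is 9/2.
The number of boundary lattice points is Σ gcd(|Δx|,|Δy|) = gcd(1,4) + gcd(2,1) + gcd(1,5) = 1+1+1 = 3.
Scaling by 2 multiplies the area by 2² = 4 (so the new area is 18) and multiplies the boundary lattice-point count by 2, giving 6.
By Pick's theorem, the interior count of the dilated polygon is 18 − 6/2 + 1 = 16.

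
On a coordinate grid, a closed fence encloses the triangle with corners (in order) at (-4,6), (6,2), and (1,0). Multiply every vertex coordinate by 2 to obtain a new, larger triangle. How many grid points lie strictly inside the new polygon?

77

Using the shoelace formula, 2A = |[(-4)·2 − 6·6] + [6·0 − 1·2] + [1·6 − (-4)·0]| = 40, so the area is 20.
Along each edge there are gcd(|Δx|,|Δy|)+1 lattice points, so counting each shared vertex once the boundary has gcd(10,4) + gcd(5,2) + gcd(5,6) = 2+1+1 = 4.
Scaling by 2 multiplies the area by 2² = 4 (so the new area is 80) and multiplies the boundary lattice-point count by 2, giving 8.
By Pick's theorem, the interior count of the dilated polygon is 80 − 8/2 + 1 = 77.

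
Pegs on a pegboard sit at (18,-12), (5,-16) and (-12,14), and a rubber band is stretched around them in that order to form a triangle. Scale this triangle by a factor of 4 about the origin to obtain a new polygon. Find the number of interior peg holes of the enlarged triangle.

3657

By the shoelace formula, twice the signed area is |[18·(-16) − 5·(-12)] + [5·14 − (-12)·(-16)] + [(-12)·(-12) − 18·14]| = 458, so the area is 229.
Summing gcd(|Δx|,|Δy|) over the edges gives the boundary count: gcd(13,4) + gcd(17,30) + gcd(30,26) = 1+1+2 = 4.
Scaling by 4 multiplies the area by 4² = 16 (so the new area is 3664) and multiplies the boundary lattice-point count by 4, giving 16.
By Pick's theorem, the interior count of the dilated polygon is 3664 − 16/2 + 1 = 3657.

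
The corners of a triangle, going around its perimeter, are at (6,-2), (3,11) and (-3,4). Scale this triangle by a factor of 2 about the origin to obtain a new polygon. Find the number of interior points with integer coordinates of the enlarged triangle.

194

The shoelace formula gives twice the area as |(6·11 − 3·(-2)) + (3·4 − (-3)·11) + ((-3)·(-2) − 6·4)| = 99, so the area is 49.5.
Along each edge there are gcd(|Δx|,|Δy|)+1 lattice points, so counting each shared vertex once the boundary has gcd(3,13) + gcd(6,7) + gcd(9,6) = 1+1+3 = 5.
Scaling by 2 multiplies the area by 2² = 4 (so the new area is 198) and multiplies the boundary lattice-point count by 2, giving 10.
By Pick's theorem, the interior count of the dilated polygon is 198 − 10/2 + 1 = 194.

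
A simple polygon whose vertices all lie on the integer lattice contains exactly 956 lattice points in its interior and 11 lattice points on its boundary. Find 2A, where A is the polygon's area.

1921

Pick's theorem states A = I + B/2 − 1, so A = 956 + 11/2 − 1 = 1921/2.
Hence 2A = 1921.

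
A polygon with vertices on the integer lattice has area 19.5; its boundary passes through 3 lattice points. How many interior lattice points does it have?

19

Pick's theorem A = I + B/2 − 1 rearranges to I = A − B/2 + 1 = 19.5 − 3/2 + 1 = 19.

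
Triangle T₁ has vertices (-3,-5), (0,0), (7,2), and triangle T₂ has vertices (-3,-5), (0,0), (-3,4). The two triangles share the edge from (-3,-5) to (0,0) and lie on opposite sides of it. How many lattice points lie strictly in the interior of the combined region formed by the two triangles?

The union is the simple quadrilateral with vertices (-3,-5), (7,2), (0,0), (-3,4) in order.
The shoelace formula gives twice the area as |((-3)·2 − 7·(-5)) + (7·0 − 0·2) + (0·4 − (-3)·0) + ((-3)·(-5) − (-3)·4)| = 56, so the area is 28.
The number of boundary lattice points is Σ gcd(|Δx|,|Δy|) = gcd(10,7) + gcd(7,2) + gcd(3,4) + gcd(0,9) = 1+1+1+9 = 12.
By Pick's theorem I = A − B/2 + 1 = 28 − 12/2 + 1 = 23.

23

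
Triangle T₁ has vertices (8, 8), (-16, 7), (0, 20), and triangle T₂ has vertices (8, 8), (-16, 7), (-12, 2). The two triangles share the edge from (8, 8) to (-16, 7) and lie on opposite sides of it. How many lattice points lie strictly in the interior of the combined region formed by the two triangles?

The union is the simple quadrilateral with vertices (8, 8), (0, 20), (-16, 7), (-12, 2) in order.
The shoelace formula gives twice the area as |[8·20 − 0·8] + [0·7 − (-16)·20] + [(-16)·2 − (-12)·7] + [(-12)·8 − 8·2]| = 420, so the area is 210.
Summing gcd(|Δx|,|Δy|) over the edges gives the boundary count: gcd(8,12) + gcd(16,13) + gcd(4,5) + gcd(20,6) = 4+1+1+2 = 8.
By Pick's theorem I = A − B/2 + 1 = 210 − 8/2 + 1 = 207.

207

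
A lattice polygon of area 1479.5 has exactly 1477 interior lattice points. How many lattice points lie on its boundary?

Pick's theorem gives A = I + B/2 − 1, so B = 2(A − I + 1) = 2(1479.5 − 1477 + 1) = 7.

7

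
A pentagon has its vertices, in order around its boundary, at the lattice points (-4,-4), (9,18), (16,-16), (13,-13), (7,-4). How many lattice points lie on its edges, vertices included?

19

Summing gcd(|Δx|,|Δy|) over the edges gives the boundary count: gcd(13,22) + gcd(7,34) + gcd(3,3) + gcd(6,9) + gcd(11,0) = 1+1+3+3+11 = 19.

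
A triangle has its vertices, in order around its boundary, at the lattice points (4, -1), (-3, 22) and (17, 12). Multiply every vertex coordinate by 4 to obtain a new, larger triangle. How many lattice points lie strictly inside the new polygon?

3073

By the shoelace formula, twice the signed area is |[4·22 − (-3)·(-1)] + [(-3)·12 − 17·22] + [17·(-1) − 4·12]| = 390, so the area is 195.
Along each edge there are gcd(|Δx|,|Δy|)+1 lattice points, so counting each shared vertex once the boundary has gcd(7,23) + gcd(20,10) + gcd(13,13) = 1+10+13 = 24.
Scaling by 4 multiplies the area by 4² = 16 (so the new area is 3120) and multiplies the boundary lattice-point count by 4, giving 96.
By Pick's theorem, the interior count of the dilated polygon is 3120 − 96/2 + 1 = 3073.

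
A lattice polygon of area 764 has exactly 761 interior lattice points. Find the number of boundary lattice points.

8

Pick's theorem gives A = I + B/2 − 1, so B = 2(A − I + 1) = 2(764 − 761 + 1) = 8.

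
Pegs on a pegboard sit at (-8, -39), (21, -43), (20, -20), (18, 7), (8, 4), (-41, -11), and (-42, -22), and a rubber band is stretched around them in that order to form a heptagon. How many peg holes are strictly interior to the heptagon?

The shoelace formula gives twice the area as |[(-8)·(-43) − 21·(-39)] + [21·(-20) − 20·(-43)] + [20·7 − 18·(-20)] + [18·4 − 8·7] + [8·(-11) − (-41)·4] + [(-41)·(-22) − (-42)·(-11)] + [(-42)·(-39) − (-8)·(-22)]| = 4097, so the area is 2048.5.
Summing gcd(|Δx|,|Δy|) over the edges gives the boundary count: gcd(29,4) + gcd(1,23) + gcd(2,27) + gcd(10,3) + gcd(49,15) + gcd(1,11) + gcd(34,17) = 1+1+1+1+1+1+17 = 23.
Pick's theorem gives I = A − B/2 + 1 = 2048.5 − 23/2 + 1 = 2038.

2038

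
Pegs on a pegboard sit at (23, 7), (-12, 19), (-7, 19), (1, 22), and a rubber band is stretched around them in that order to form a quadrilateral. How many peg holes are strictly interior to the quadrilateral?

By the shoelace formula, twice the signed area is |[23·19 − (-12)·7] + [(-12)·19 − (-7)·19] + [(-7)·22 − 1·19] + [1·7 − 23·22]| = 246, so the area is 123.
The number of boundary lattice points is Σ gcd(|Δx|,|Δy|) = gcd(35,12) + gcd(5,0) + gcd(8,3) + gcd(22,15) = 1+5+1+1 = 8.
Pick's theorem gives I = A − B/2 + 1 = 123 − 8/2 + 1 = 120.

120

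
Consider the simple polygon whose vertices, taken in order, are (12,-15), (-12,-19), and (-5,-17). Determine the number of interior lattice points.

8

Using the shoelace formula, 2A = |[12·(-19) − (-12)·(-15)] + [(-12)·(-17) − (-5)·(-19)] + [(-5)·(-15) − 12·(-17)]| = 20, so the area is 10.
The number of boundary lattice points is Σ gcd(|Δx|,|Δy|) = gcd(24,4) + gcd(7,2) + gcd(17,2) = 4+1+1 = 6.
By Pick's theorem A = I + B/2 − 1, so I = 10 − 6/2 + 1 = 8.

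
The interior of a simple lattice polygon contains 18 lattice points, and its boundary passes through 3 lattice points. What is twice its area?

37

Pick's theorem states A = I + B/2 − 1, so A = 18 + 3/2 − 1 = 37/2.
Hence 2A = 37.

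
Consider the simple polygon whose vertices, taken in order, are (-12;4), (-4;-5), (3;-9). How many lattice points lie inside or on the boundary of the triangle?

18

Using the shoelace formula, 2A = |[(-12)·(-5) − (-4)·4] + [(-4)·(-9) − 3·(-5)] + [3·4 − (-12)·(-9)]| = 31, so the area is 31/2.
Summing gcd(|Δx|,|Δy|) over the edges gives the boundary count: gcd(8,9) + gcd(7,4) + gcd(15,13) = 1+1+1 = 3.
Pick's theorem gives I = A − B/2 + 1 = 31/2 − 3/2 + 1 = 15, so the closed region contains I + B = 15 + 3 = 18 lattice points.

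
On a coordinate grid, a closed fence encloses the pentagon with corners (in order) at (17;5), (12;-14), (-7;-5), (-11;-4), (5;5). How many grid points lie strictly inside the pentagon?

By the shoelace formula, twice the signed area is |[17·(-14) − 12·5] + [12·(-5) − (-7)·(-14)] + [(-7)·(-4) − (-11)·(-5)] + [(-11)·5 − 5·(-4)] + [5·5 − 17·5]| = 578, so the area is 289.
The number of boundary lattice points is Σ gcd(|Δx|,|Δy|) = gcd(5,19) + gcd(19,9) + gcd(4,1) + gcd(16,9) + gcd(12,0) = 1+1+1+1+12 = 16.
Pick's theorem gives I = A − B/2 + 1 = 289 − 16/2 + 1 = 282.

282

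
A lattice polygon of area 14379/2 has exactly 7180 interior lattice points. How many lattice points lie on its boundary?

Pick's theorem gives A = I + B/2 − 1, so B = 2(A − I + 1) = 2(14379/2 − 7180 + 1) = 21.

21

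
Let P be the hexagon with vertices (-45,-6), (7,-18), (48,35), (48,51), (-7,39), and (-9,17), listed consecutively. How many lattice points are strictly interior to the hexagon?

By the shoelace formula, twice the signed area is |((-45)·(-18) − 7·(-6)) + (7·35 − 48·(-18)) + (48·51 − 48·35) + (48·39 − (-7)·51) + ((-7)·17 − (-9)·39) + ((-9)·(-6) − (-45)·17)| = 6009, so the area is 6009/2.
Along each edge there are gcd(|Δx|,|Δy|)+1 lattice points, so counting each shared vertex once the boundary has gcd(52,12) + gcd(41,53) + gcd(0,16) + gcd(55,12) + gcd(2,22) + gcd(36,23) = 4+1+16+1+2+1 = 25.
By Pick's theorem A = I + B/2 − 1, so I = 6009/2 − 25/2 + 1 = 2993.

2993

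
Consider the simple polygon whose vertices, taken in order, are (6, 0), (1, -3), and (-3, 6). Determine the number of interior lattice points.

Using the shoelace formula, 2A = |[6·(-3) − 1·0] + [1·6 − (-3)·(-3)] + [(-3)·0 − 6·6]| = 57, so the area is 28.5.
Along each edge there are gcd(|Δx|,|Δy|)+1 lattice points, so counting each shared vertex once the boundary has gcd(5,3) + gcd(4,9) + gcd(9,6) = 1+1+3 = 5.
By Pick's theorem A = I + B/2 − 1, so I = 28.5 − 5/2 + 1 = 27.

27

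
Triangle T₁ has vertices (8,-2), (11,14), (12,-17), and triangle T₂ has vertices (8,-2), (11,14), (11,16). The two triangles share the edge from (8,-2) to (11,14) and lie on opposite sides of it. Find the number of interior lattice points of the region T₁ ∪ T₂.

The union is the simple quadrilateral with vertices (8,-2), (12,-17), (11,14), (11,16) in order.
Using the shoelace formula, 2A = |[8·(-17) − 12·(-2)] + [12·14 − 11·(-17)] + [11·16 − 11·14] + [11·(-2) − 8·16]| = 115, so the area is 115/2.
The number of boundary lattice points is Σ gcd(|Δx|,|Δy|) = gcd(4,15) + gcd(1,31) + gcd(0,2) + gcd(3,18) = 1+1+2+3 = 7.
By Pick's theorem I = A − B/2 + 1 = 115/2 − 7/2 + 1 = 55.

55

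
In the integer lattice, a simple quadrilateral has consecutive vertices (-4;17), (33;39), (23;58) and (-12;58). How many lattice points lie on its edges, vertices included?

Summing gcd(|Δx|,|Δy|) over the edges gives the boundary count: gcd(37,22) + gcd(10,19) + gcd(35,0) + gcd(8,41) = 1+1+35+1 = 38.

38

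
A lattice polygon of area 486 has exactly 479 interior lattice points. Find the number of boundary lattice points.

Pick's theorem gives A = I + B/2 − 1, so B = 2(A − I + 1) = 2(486 − 479 + 1) = 16.

16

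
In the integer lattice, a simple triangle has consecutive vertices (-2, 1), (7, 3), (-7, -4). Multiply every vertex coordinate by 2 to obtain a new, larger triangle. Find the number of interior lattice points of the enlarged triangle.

58

The shoelace formula gives twice the area as |[(-2)·3 − 7·1] + [7·(-4) − (-7)·3] + [(-7)·1 − (-2)·(-4)]| = 35, so the area is 35/2.
Summing gcd(|Δx|,|Δy|) over the edges gives the boundary count: gcd(9,2) + gcd(14,7) + gcd(5,5) = 1+7+5 = 13.
Scaling by 2 multiplies the area by 2² = 4 (so the new area is 70) and multiplies the boundary lattice-point count by 2, giving 26.
By Pick's theorem, the interior count of the dilated polygon is 70 − 26/2 + 1 = 58.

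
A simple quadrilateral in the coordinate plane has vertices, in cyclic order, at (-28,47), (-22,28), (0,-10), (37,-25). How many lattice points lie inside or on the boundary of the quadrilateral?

Using the shoelace formula, 2A = |[(-28)·28 − (-22)·47] + [(-22)·(-10) − 0·28] + [0·(-25) − 37·(-10)] + [37·47 − (-28)·(-25)]| = 1879, so the area is 1879/2.
Summing gcd(|Δx|,|Δy|) over the edges gives the boundary count: gcd(6,19) + gcd(22,38) + gcd(37,15) + gcd(65,72) = 1+2+1+1 = 5.
Pick's theorem gives I = A − B/2 + 1 = 1879/2 − 5/2 + 1 = 938, so the closed region contains I + B = 938 + 5 = 943 lattice points.

943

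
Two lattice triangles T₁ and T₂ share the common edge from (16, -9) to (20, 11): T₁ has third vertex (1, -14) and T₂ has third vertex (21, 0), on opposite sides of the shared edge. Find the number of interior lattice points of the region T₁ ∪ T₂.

The union is the simple quadrilateral with vertices (16, -9), (1, -14), (20, 11), (21, 0) in order.
Using the shoelace formula, 2A = |(16·(-14) − 1·(-9)) + (1·11 − 20·(-14)) + (20·0 − 21·11) + (21·(-9) − 16·0)| = 344, so the area is 172.
Summing gcd(|Δx|,|Δy|) over the edges gives the boundary count: gcd(15,5) + gcd(19,25) + gcd(1,11) + gcd(5,9) = 5+1+1+1 = 8.
By Pick's theorem I = A − B/2 + 1 = 172 − 8/2 + 1 = 169.

169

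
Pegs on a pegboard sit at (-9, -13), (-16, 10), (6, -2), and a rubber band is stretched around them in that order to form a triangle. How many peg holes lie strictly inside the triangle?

210

The shoelace formula gives twice the area as |((-9)·10 − (-16)·(-13)) + ((-16)·(-2) − 6·10) + (6·(-13) − (-9)·(-2))| = 422, so the area is 211.
Along each edge there are gcd(|Δx|,|Δy|)+1 lattice points, so counting each shared vertex once the boundary has gcd(7,23) + gcd(22,12) + gcd(15,11) = 1+2+1 = 4.
Pick's theorem gives I = A − B/2 + 1 = 211 − 4/2 + 1 = 210.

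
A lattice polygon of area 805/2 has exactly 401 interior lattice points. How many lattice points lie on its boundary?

Pick's theorem gives A = I + B/2 − 1, so B = 2(A − I + 1) = 2(805/2 − 401 + 1) = 5.

5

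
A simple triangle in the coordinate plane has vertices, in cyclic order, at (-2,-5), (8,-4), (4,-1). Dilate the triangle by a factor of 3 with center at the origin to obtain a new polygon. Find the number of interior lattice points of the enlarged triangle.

The shoelace formula gives twice the area as |((-2)·(-4) − 8·(-5)) + (8·(-1) − 4·(-4)) + (4·(-5) − (-2)·(-1))| = 34, so the area is 17.
Summing gcd(|Δx|,|Δy|) over the edges gives the boundary count: gcd(10,1) + gcd(4,3) + gcd(6,4) = 1+1+2 = 4.
Scaling by 3 multiplies the area by 3² = 9 (so the new area is 153) and multiplies the boundary lattice-point count by 3, giving 12.
By Pick's theorem, the interior count of the dilated polygon is 153 − 12/2 + 1 = 148.

148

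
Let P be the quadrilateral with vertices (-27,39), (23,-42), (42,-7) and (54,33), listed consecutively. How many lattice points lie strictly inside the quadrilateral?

3297

The shoelace formula gives twice the area as |[(-27)·(-42) − 23·39] + [23·(-7) − 42·(-42)] + [42·33 − 54·(-7)] + [54·39 − (-27)·33]| = 6601, so the area is 6601/2.
Along each edge there are gcd(|Δx|,|Δy|)+1 lattice points, so counting each shared vertex once the boundary has gcd(50,81) + gcd(19,35) + gcd(12,40) + gcd(81,6) = 1+1+4+3 = 9.
Pick's theorem gives I = A − B/2 + 1 = 6601/2 − 9/2 + 1 = 3297.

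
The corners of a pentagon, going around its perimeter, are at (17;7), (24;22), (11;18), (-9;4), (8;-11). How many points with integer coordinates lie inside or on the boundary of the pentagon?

By the shoelace formula, twice the signed area is |(17·22 − 24·7) + (24·18 − 11·22) + (11·4 − (-9)·18) + ((-9)·(-11) − 8·4) + (8·7 − 17·(-11))| = 912, so the area is 456.
Summing gcd(|Δx|,|Δy|) over the edges gives the boundary count: gcd(7,15) + gcd(13,4) + gcd(20,14) + gcd(17,15) + gcd(9,18) = 1+1+2+1+9 = 14.
Pick's theorem gives I = A − B/2 + 1 = 456 − 14/2 + 1 = 450, so the closed region contains I + B = 450 + 14 = 464 lattice points.

464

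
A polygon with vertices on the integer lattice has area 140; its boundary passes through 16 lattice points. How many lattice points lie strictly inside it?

133

From Pick's theorem, I = A − B/2 + 1 = 140 − 16/2 + 1 = 133.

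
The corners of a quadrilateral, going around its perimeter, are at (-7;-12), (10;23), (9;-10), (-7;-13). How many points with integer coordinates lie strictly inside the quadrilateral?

270

By the shoelace formula, twice the signed area is |((-7)·23 − 10·(-12)) + (10·(-10) − 9·23) + (9·(-13) − (-7)·(-10)) + ((-7)·(-12) − (-7)·(-13))| = 542, so the area is 271.
Summing gcd(|Δx|,|Δy|) over the edges gives the boundary count: gcd(17,35) + gcd(1,33) + gcd(16,3) + gcd(0,1) = 1+1+1+1 = 4.
Pick's theorem gives I = A − B/2 + 1 = 271 − 4/2 + 1 = 270.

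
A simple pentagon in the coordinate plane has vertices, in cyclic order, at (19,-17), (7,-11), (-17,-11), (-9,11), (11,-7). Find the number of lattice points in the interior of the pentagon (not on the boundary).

359

Using the shoelace formula, 2A = |(19·(-11) − 7·(-17)) + (7·(-11) − (-17)·(-11)) + ((-17)·11 − (-9)·(-11)) + ((-9)·(-7) − 11·11) + (11·(-17) − 19·(-7))| = 752, so the area is 376.
Summing gcd(|Δx|,|Δy|) over the edges gives the boundary count: gcd(12,6) + gcd(24,0) + gcd(8,22) + gcd(20,18) + gcd(8,10) = 6+24+2+2+2 = 36.
By Pick's theorem A = I + B/2 − 1, so I = 376 − 36/2 + 1 = 359.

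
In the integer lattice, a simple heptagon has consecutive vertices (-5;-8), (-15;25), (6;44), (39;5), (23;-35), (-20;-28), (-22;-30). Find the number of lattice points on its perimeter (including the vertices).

17

Summing gcd(|Δx|,|Δy|) over the edges gives the boundary count: gcd(10,33) + gcd(21,19) + gcd(33,39) + gcd(16,40) + gcd(43,7) + gcd(2,2) + gcd(17,22) = 1+1+3+8+1+2+1 = 17.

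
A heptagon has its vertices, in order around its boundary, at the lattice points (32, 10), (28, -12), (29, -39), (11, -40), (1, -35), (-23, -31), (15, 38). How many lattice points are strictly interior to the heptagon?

By the shoelace formula, twice the signed area is |[32·(-12) − 28·10] + [28·(-39) − 29·(-12)] + [29·(-40) − 11·(-39)] + [11·(-35) − 1·(-40)] + [1·(-31) − (-23)·(-35)] + [(-23)·38 − 15·(-31)] + [15·10 − 32·38]| = 4795, so the area is 4795/2.
Summing gcd(|Δx|,|Δy|) over the edges gives the boundary count: gcd(4,22) + gcd(1,27) + gcd(18,1) + gcd(10,5) + gcd(24,4) + gcd(38,69) + gcd(17,28) = 2+1+1+5+4+1+1 = 15.
Pick's theorem gives I = A − B/2 + 1 = 4795/2 − 15/2 + 1 = 2391.

2391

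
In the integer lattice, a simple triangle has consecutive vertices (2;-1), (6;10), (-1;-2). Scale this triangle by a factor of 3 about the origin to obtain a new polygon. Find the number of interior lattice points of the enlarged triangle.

By the shoelace formula, twice the signed area is |[2·10 − 6·(-1)] + [6·(-2) − (-1)·10] + [(-1)·(-1) − 2·(-2)]| = 29, so the area is 14.5.
Along each edge there are gcd(|Δx|,|Δy|)+1 lattice points, so counting each shared vertex once the boundary has gcd(4,11) + gcd(7,12) + gcd(3,1) = 1+1+1 = 3.
Scaling by 3 multiplies the area by 3² = 9 (so the new area is 261/2) and multiplies the boundary lattice-point count by 3, giving 9.
By Pick's theorem, the interior count of the dilated polygon is 261/2 − 9/2 + 1 = 127.

127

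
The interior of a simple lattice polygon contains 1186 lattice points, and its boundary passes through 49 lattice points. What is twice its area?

2419

Pick's theorem states A = I + B/2 − 1, so A = 1186 + 49/2 − 1 = 2419/2.
Hence 2A = 2419.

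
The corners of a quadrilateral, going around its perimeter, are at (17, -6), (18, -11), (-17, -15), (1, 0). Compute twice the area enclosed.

By the shoelace formula, twice the signed area is |(17·(-11) − 18·(-6)) + (18·(-15) − (-17)·(-11)) + ((-17)·0 − 1·(-15)) + (1·(-6) − 17·0)| = 527, so the area is 527/2.

527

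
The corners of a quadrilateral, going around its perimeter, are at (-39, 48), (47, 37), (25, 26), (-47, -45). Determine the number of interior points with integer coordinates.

3652

The shoelace formula gives twice the area as |((-39)·37 − 47·48) + (47·26 − 25·37) + (25·(-45) − (-47)·26) + ((-47)·48 − (-39)·(-45))| = 7316, so the area is 3658.
Summing gcd(|Δx|,|Δy|) over the edges gives the boundary count: gcd(86,11) + gcd(22,11) + gcd(72,71) + gcd(8,93) = 1+11+1+1 = 14.
Pick's theorem gives I = A − B/2 + 1 = 3658 − 14/2 + 1 = 3652.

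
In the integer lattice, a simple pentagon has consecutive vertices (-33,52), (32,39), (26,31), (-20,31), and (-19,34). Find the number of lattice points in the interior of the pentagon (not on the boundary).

By the shoelace formula, twice the signed area is |((-33)·39 − 32·52) + (32·31 − 26·39) + (26·31 − (-20)·31) + ((-20)·34 − (-19)·31) + ((-19)·52 − (-33)·34)| = 1504, so the area is 752.
Along each edge there are gcd(|Δx|,|Δy|)+1 lattice points, so counting each shared vertex once the boundary has gcd(65,13) + gcd(6,8) + gcd(46,0) + gcd(1,3) + gcd(14,18) = 13+2+46+1+2 = 64.
Pick's theorem gives I = A − B/2 + 1 = 752 − 64/2 + 1 = 721.

721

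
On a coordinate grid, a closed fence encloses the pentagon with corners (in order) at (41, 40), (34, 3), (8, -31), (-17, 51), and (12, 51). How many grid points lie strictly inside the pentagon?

By the shoelace formula, twice the signed area is |(41·3 − 34·40) + (34·(-31) − 8·3) + (8·51 − (-17)·(-31)) + ((-17)·51 − 12·51) + (12·40 − 41·51)| = 5524, so the area is 2762.
Along each edge there are gcd(|Δx|,|Δy|)+1 lattice points, so counting each shared vertex once the boundary has gcd(7,37) + gcd(26,34) + gcd(25,82) + gcd(29,0) + gcd(29,11) = 1+2+1+29+1 = 34.
By Pick's theorem A = I + B/2 − 1, so I = 2762 − 34/2 + 1 = 2746.

2746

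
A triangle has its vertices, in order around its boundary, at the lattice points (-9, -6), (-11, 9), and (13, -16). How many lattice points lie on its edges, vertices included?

Along each edge there are gcd(|Δx|,|Δy|)+1 lattice points, so counting each shared vertex once the boundary has gcd(2,15) + gcd(24,25) + gcd(22,10) = 1+1+2 = 4.

4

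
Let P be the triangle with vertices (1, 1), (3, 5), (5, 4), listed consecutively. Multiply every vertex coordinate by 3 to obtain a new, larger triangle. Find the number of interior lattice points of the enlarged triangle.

40

By the shoelace formula, twice the signed area is |[1·5 − 3·1] + [3·4 − 5·5] + [5·1 − 1·4]| = 10, so the area is 5.
Summing gcd(|Δx|,|Δy|) over the edges gives the boundary count: gcd(2,4) + gcd(2,1) + gcd(4,3) = 2+1+1 = 4.
Scaling by 3 multiplies the area by 3² = 9 (so the new area is 45) and multiplies the boundary lattice-point count by 3, giving 12.
By Pick's theorem, the interior count of the dilated polygon is 45 − 12/2 + 1 = 40.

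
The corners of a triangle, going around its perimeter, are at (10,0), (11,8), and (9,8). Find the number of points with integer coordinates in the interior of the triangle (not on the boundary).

7

Using the shoelace formula, 2A = |(10·8 − 11·0) + (11·8 − 9·8) + (9·0 − 10·8)| = 16, so the area is 8.
The number of boundary lattice points is Σ gcd(|Δx|,|Δy|) = gcd(1,8) + gcd(2,0) + gcd(1,8) = 1+2+1 = 4.
By Pick's theorem A = I + B/2 − 1, so I = 8 − 4/2 + 1 = 7.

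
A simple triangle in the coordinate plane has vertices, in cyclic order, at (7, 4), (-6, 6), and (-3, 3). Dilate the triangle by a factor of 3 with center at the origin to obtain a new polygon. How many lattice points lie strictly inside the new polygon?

142

By the shoelace formula, twice the signed area is |(7·6 − (-6)·4) + ((-6)·3 − (-3)·6) + ((-3)·4 − 7·3)| = 33, so the area is 33/2.
Summing gcd(|Δx|,|Δy|) over the edges gives the boundary count: gcd(13,2) + gcd(3,3) + gcd(10,1) = 1+3+1 = 5.
Scaling by 3 multiplies the area by 3² = 9 (so the new area is 297/2) and multiplies the boundary lattice-point count by 3, giving 15.
By Pick's theorem, the interior count of the dilated polygon is 297/2 − 15/2 + 1 = 142.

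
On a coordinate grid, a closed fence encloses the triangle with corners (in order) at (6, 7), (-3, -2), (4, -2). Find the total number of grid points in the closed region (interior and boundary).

Using the shoelace formula, 2A = |(6·(-2) − (-3)·7) + ((-3)·(-2) − 4·(-2)) + (4·7 − 6·(-2))| = 63, so the area is 31.5.
Along each edge there are gcd(|Δx|,|Δy|)+1 lattice points, so counting each shared vertex once the boundary has gcd(9,9) + gcd(7,0) + gcd(2,9) = 9+7+1 = 17.
Pick's theorem gives I = A − B/2 + 1 = 31.5 − 17/2 + 1 = 24, so the closed region contains I + B = 24 + 17 = 41 lattice points.

41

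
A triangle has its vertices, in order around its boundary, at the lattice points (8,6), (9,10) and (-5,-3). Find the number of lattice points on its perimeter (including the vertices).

Summing gcd(|Δx|,|Δy|) over the edges gives the boundary count: gcd(1,4) + gcd(14,13) + gcd(13,9) = 1+1+1 = 3.

3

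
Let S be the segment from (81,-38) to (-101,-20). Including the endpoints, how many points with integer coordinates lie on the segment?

3

The number of lattice points on a segment between lattice points is gcd(|Δx|,|Δy|) + 1 = gcd(182,18) + 1 = 2 + 1 = 3.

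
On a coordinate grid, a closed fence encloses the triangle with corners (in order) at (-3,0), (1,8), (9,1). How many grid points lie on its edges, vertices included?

The number of boundary lattice points is Σ gcd(|Δx|,|Δy|) = gcd(4,8) + gcd(8,7) + gcd(12,1) = 4+1+1 = 6.

6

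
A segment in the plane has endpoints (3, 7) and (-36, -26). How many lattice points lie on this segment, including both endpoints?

4

The number of lattice points on a segment between lattice points is gcd(|Δx|,|Δy|) + 1 = gcd(39,33) + 1 = 3 + 1 = 4.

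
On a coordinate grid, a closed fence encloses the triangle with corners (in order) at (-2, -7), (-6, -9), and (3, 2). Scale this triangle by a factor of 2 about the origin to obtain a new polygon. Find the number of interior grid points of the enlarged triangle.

49

The shoelace formula gives twice the area as |[(-2)·(-9) − (-6)·(-7)] + [(-6)·2 − 3·(-9)] + [3·(-7) − (-2)·2]| = 26, so the area is 13.
The number of boundary lattice points is Σ gcd(|Δx|,|Δy|) = gcd(4,2) + gcd(9,11) + gcd(5,9) = 2+1+1 = 4.
Scaling by 2 multiplies the area by 2² = 4 (so the new area is 52) and multiplies the boundary lattice-point count by 2, giving 8.
By Pick's theorem, the interior count of the dilated polygon is 52 − 8/2 + 1 = 49.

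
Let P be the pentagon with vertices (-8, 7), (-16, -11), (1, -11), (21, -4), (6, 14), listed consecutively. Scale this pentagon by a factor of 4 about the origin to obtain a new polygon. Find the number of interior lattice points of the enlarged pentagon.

8629

By the shoelace formula, twice the signed area is |[(-8)·(-11) − (-16)·7] + [(-16)·(-11) − 1·(-11)] + [1·(-4) − 21·(-11)] + [21·14 − 6·(-4)] + [6·7 − (-8)·14]| = 1086, so the area is 543.
Summing gcd(|Δx|,|Δy|) over the edges gives the boundary count: gcd(8,18) + gcd(17,0) + gcd(20,7) + gcd(15,18) + gcd(14,7) = 2+17+1+3+7 = 30.
Scaling by 4 multiplies the area by 4² = 16 (so the new area is 8688) and multiplies the boundary lattice-point count by 4, giving 120.
By Pick's theorem, the interior count of the dilated polygon is 8688 − 120/2 + 1 = 8629.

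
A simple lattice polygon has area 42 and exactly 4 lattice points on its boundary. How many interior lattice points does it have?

41

Pick's theorem A = I + B/2 − 1 rearranges to I = A − B/2 + 1 = 42 − 4/2 + 1 = 41.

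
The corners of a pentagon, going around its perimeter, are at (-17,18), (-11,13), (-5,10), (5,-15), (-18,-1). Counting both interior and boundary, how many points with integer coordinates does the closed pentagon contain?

By the shoelace formula, twice the signed area is |((-17)·13 − (-11)·18) + ((-11)·10 − (-5)·13) + ((-5)·(-15) − 5·10) + (5·(-1) − (-18)·(-15)) + ((-18)·18 − (-17)·(-1))| = 659, so the area is 329.5.
The number of boundary lattice points is Σ gcd(|Δx|,|Δy|) = gcd(6,5) + gcd(6,3) + gcd(10,25) + gcd(23,14) + gcd(1,19) = 1+3+5+1+1 = 11.
Pick's theorem gives I = A − B/2 + 1 = 329.5 − 11/2 + 1 = 325, so the closed region contains I + B = 325 + 11 = 336 lattice points.

336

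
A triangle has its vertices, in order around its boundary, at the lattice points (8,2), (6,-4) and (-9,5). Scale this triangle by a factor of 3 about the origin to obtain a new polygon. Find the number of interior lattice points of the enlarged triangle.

478

By the shoelace formula, twice the signed area is |(8·(-4) − 6·2) + (6·5 − (-9)·(-4)) + ((-9)·2 − 8·5)| = 108, so the area is 54.
The number of boundary lattice points is Σ gcd(|Δx|,|Δy|) = gcd(2,6) + gcd(15,9) + gcd(17,3) = 2+3+1 = 6.
Scaling by 3 multiplies the area by 3² = 9 (so the new area is 486) and multiplies the boundary lattice-point count by 3, giving 18.
By Pick's theorem, the interior count of the dilated polygon is 486 − 18/2 + 1 = 478.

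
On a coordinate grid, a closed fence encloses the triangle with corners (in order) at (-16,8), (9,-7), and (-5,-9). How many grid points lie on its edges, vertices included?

Along each edge there are gcd(|Δx|,|Δy|)+1 lattice points, so counting each shared vertex once the boundary has gcd(25,15) + gcd(14,2) + gcd(11,17) = 5+2+1 = 8.

8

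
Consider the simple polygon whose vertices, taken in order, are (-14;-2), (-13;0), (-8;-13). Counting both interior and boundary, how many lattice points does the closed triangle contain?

14

Using the shoelace formula, 2A = |[(-14)·0 − (-13)·(-2)] + [(-13)·(-13) − (-8)·0] + [(-8)·(-2) − (-14)·(-13)]| = 23, so the area is 23/2.
The number of boundary lattice points is Σ gcd(|Δx|,|Δy|) = gcd(1,2) + gcd(5,13) + gcd(6,11) = 1+1+1 = 3.
Pick's theorem gives I = A − B/2 + 1 = 23/2 − 3/2 + 1 = 11, so the closed region contains I + B = 11 + 3 = 14 lattice points.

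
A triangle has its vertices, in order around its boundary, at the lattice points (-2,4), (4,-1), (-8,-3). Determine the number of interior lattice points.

35

By the shoelace formula, twice the signed area is |[(-2)·(-1) − 4·4] + [4·(-3) − (-8)·(-1)] + [(-8)·4 − (-2)·(-3)]| = 72, so the area is 36.
Along each edge there are gcd(|Δx|,|Δy|)+1 lattice points, so counting each shared vertex once the boundary has gcd(6,5) + gcd(12,2) + gcd(6,7) = 1+2+1 = 4.
By Pick's theorem A = I + B/2 − 1, so I = 36 − 4/2 + 1 = 35.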